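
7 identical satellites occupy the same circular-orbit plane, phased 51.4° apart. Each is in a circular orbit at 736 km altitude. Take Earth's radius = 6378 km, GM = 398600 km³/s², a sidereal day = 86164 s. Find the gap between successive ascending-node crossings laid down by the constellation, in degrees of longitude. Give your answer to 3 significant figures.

3.56°

Semi-major axis a = 6378 + 736 = 7114 km. Period T = 2π√(a³/μ) = 2π√(7114³/398600) = 5971.5 s = 99.52 min.
Single-satellite node shift = (5971.5/86164) × 360° = 24.95°.
With 7 satellites evenly phased, successive equator crossings are 24.95/7 = 3.564° apart.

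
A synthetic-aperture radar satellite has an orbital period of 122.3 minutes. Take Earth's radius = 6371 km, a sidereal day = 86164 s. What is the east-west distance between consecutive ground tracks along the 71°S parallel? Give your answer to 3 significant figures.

1110 km

T = 122.3 min = 7338.0 s.
Node shift per orbit = (7338.0/86164) × 360° = 30.66°.
Equatorial spacing = 30.66 × 111.2 km/° = 3409 km.
At 71° latitude, spacing = 3409 × cos(71°) = 1110 km.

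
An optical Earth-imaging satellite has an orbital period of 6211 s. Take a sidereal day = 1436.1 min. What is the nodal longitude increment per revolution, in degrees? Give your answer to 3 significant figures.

During one orbit Earth rotates (6211.0 / 86166) × 360° = 25.95°.

25.9°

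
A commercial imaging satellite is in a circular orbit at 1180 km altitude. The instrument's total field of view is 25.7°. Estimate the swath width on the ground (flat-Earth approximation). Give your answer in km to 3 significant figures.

Half-angle = 25.7°/2 = 12.85°.
Swath width ≈ 2h·tan(θ/2) = 2 × 1180 × tan(12.85°) = 538.3 km.

538 km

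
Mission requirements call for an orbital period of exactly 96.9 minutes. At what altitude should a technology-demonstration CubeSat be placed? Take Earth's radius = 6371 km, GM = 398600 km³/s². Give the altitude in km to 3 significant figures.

617 km

T = 96.9 min = 5814.0 s.
From T = 2π√(a³/μ): a = (μ T²/4π²)^(1/3) = (398600 × 5814.0² / 4π²)^(1/3) = 6988 km.
Altitude h = a − R = 6988 − 6371 = 617 km.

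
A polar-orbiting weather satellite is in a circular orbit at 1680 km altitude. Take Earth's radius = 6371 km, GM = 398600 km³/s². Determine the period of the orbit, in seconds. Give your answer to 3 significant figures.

7190 seconds

Semi-major axis a = 6371 + 1680 = 8051 km. Period T = 2π√(a³/μ) = 2π√(8051³/398600) = 7189.3 s = 119.82 min.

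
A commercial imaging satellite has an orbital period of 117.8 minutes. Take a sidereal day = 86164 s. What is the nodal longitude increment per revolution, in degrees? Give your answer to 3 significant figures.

29.5°

T = 117.8 min = 7068.0 s.
During one orbit Earth rotates (7068.0 / 86164) × 360° = 29.53°.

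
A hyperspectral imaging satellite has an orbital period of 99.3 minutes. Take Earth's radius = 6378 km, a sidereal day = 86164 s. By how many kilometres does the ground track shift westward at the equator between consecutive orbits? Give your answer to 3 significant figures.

T = 99.3 min = 5958.0 s.
During one orbit Earth rotates (5958.0 / 86164) × 360° = 24.89°.
At the equator that is 24.89° × (2π·6378/360) km/° = 24.89 × 111.3 = 2771 km.

2770 km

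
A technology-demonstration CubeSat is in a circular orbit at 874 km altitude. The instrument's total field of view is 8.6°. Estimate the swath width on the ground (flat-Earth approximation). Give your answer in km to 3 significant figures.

131 km

Half-angle = 8.6°/2 = 4.3°.
Swath width ≈ 2h·tan(θ/2) = 2 × 874 × tan(4.3°) = 131.4 km.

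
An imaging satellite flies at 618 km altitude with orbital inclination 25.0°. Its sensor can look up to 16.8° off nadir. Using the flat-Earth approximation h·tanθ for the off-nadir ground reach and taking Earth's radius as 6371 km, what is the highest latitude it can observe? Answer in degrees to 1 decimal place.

26.7°

For a prograde orbit the ground track reaches latitude ±i = ±25.0°.
Sensor half-swath on the ground ≈ 618·tan(16.8°) = 187 km = 1.68° of latitude.
Maximum observable latitude ≈ 25.0 + 1.68 = 26.7°.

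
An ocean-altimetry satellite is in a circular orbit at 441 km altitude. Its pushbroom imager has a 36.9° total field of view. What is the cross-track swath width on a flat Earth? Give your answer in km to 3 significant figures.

294 km

Half-angle = 36.9°/2 = 18.45°.
Swath width ≈ 2h·tan(θ/2) = 2 × 441 × tan(18.45°) = 294.3 km.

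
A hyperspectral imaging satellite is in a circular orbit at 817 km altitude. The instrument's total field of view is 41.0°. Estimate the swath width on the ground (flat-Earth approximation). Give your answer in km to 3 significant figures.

Half-angle = 41.0°/2 = 20.5°.
Swath width ≈ 2h·tan(θ/2) = 2 × 817 × tan(20.5°) = 610.9 km.

611 km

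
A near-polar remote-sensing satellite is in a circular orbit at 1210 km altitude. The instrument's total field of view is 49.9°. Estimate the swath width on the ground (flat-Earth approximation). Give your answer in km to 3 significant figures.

Half-angle = 49.9°/2 = 24.95°.
Swath width ≈ 2h·tan(θ/2) = 2 × 1210 × tan(24.95°) = 1125.9 km.

1130 km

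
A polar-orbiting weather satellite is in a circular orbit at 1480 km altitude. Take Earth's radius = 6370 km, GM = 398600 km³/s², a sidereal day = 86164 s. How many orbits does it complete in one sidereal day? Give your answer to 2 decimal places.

Semi-major axis a = 6370 + 1480 = 7850 km. Period T = 2π√(a³/μ) = 2π√(7850³/398600) = 6921.7 s = 115.36 min.
Orbits per sidereal day = 86164 / 6921.7 = 12.448.

12.45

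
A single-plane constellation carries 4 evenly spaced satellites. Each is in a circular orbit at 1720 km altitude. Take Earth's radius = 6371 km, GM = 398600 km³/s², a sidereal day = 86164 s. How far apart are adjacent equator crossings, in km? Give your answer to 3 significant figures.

841 km

Semi-major axis a = 6371 + 1720 = 8091 km. Period T = 2π√(a³/μ) = 2π√(8091³/398600) = 7242.9 s = 120.72 min.
Single-satellite node shift = (7242.9/86164) × 360° = 30.26°.
With 4 satellites evenly phased, successive equator crossings are 30.26/4 = 7.565° apart.
That is 7.565 × 111.2 = 841 km at the equator.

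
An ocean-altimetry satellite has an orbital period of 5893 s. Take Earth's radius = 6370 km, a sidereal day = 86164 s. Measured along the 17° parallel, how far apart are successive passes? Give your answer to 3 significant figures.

Node shift per orbit = (5893.0/86164) × 360° = 24.62°.
Equatorial spacing = 24.62 × 111.2 km/° = 2737 km.
At 17° latitude, spacing = 2737 × cos(17°) = 2618 km.

2620 km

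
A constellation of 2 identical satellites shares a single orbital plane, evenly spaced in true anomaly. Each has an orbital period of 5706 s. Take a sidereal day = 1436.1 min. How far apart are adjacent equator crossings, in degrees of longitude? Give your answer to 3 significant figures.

Single-satellite node shift = (5706.0/86166) × 360° = 23.84°.
With 2 satellites evenly phased, successive equator crossings are 23.84/2 = 11.920° apart.

11.9°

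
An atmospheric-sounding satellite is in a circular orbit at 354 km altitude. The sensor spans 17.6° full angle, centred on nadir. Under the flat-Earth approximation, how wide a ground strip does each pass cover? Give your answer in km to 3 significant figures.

Half-angle = 17.6°/2 = 8.8°.
Swath width ≈ 2h·tan(θ/2) = 2 × 354 × tan(8.8°) = 109.6 km.

110 km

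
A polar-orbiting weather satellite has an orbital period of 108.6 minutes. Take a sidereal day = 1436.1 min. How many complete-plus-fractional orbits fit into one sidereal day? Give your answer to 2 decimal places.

13.22

T = 108.6 min = 6516.0 s.
Orbits per sidereal day = 86166 / 6516.0 = 13.224.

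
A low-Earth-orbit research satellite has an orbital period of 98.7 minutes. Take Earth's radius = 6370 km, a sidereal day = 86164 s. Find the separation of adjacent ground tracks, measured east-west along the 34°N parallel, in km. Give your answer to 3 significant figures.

2280 km

T = 98.7 min = 5922.0 s.
Node shift per orbit = (5922.0/86164) × 360° = 24.74°.
Equatorial spacing = 24.74 × 111.2 km/° = 2751 km.
At 34° latitude, spacing = 2751 × cos(34°) = 2281 km.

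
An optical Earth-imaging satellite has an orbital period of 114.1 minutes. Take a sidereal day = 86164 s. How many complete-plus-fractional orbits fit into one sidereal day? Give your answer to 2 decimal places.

12.59

T = 114.1 min = 6846.0 s.
Orbits per sidereal day = 86164 / 6846.0 = 12.586.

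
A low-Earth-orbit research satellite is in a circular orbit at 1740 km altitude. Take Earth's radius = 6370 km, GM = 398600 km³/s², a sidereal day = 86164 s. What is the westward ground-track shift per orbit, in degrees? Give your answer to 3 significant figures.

Semi-major axis a = 6370 + 1740 = 8110 km. Period T = 2π√(a³/μ) = 2π√(8110³/398600) = 7268.5 s = 121.14 min.
During one orbit Earth rotates (7268.5 / 86164) × 360° = 30.37°.

30.4°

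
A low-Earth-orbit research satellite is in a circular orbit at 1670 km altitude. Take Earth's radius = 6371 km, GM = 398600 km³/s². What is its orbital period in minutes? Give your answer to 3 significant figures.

120 min

Semi-major axis a = 6371 + 1670 = 8041 km. Period T = 2π√(a³/μ) = 2π√(8041³/398600) = 7175.9 s = 119.60 min.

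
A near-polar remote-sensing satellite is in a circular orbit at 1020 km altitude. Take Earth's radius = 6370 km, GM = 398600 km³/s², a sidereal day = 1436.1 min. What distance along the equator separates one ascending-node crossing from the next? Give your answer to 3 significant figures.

2940 km

Semi-major axis a = 6370 + 1020 = 7390 km. Period T = 2π√(a³/μ) = 2π√(7390³/398600) = 6322.3 s = 105.37 min.
During one orbit Earth rotates (6322.3 / 86166) × 360° = 26.41°.
At the equator that is 26.41° × (2π·6370/360) km/° = 26.41 × 111.2 = 2937 km.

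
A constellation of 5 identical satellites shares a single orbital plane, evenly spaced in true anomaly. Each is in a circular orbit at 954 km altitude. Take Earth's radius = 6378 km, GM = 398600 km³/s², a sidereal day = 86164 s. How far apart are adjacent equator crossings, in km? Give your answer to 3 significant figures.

Semi-major axis a = 6378 + 954 = 7332 km. Period T = 2π√(a³/μ) = 2π√(7332³/398600) = 6248.1 s = 104.13 min.
Single-satellite node shift = (6248.1/86164) × 360° = 26.10°.
With 5 satellites evenly phased, successive equator crossings are 26.10/5 = 5.221° apart.
That is 5.221 × 111.3 = 581 km at the equator.

581 km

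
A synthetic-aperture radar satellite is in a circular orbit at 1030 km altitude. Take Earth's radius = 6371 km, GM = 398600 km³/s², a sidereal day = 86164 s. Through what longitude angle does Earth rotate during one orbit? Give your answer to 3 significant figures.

Semi-major axis a = 6371 + 1030 = 7401 km. Period T = 2π√(a³/μ) = 2π√(7401³/398600) = 6336.5 s = 105.61 min.
During one orbit Earth rotates (6336.5 / 86164) × 360° = 26.47°.

26.5°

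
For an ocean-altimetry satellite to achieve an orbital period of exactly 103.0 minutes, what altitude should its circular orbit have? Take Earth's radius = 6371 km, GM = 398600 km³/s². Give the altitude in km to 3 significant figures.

908 km

T = 103.0 min = 6180.0 s.
From T = 2π√(a³/μ): a = (μ T²/4π²)^(1/3) = (398600 × 6180.0² / 4π²)^(1/3) = 7279 km.
Altitude h = a − R = 7279 − 6371 = 908 km.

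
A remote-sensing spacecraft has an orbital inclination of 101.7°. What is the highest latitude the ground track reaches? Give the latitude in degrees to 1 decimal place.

Retrograde orbit: the ground track reaches ±(180° − i) = ±(180 − 101.7) = ±78.3°.

78.3°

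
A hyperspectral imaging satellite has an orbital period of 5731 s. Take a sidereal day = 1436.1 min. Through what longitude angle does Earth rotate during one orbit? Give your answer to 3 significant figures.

During one orbit Earth rotates (5731.0 / 86166) × 360° = 23.94°.

23.9°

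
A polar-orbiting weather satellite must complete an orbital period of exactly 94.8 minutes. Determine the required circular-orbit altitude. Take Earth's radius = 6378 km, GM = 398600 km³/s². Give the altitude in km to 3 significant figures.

509 km

T = 94.8 min = 5688.0 s.
From T = 2π√(a³/μ): a = (μ T²/4π²)^(1/3) = (398600 × 5688.0² / 4π²)^(1/3) = 6887 km.
Altitude h = a − R = 6887 − 6378 = 509 km.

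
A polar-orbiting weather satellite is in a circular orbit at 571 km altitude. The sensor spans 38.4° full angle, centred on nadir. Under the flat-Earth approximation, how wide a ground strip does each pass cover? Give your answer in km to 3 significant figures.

398 km

Half-angle = 38.4°/2 = 19.2°.
Swath width ≈ 2h·tan(θ/2) = 2 × 571 × tan(19.2°) = 397.7 km.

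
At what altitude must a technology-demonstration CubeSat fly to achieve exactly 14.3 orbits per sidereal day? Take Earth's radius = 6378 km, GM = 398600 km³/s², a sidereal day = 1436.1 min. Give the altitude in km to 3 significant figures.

779 km

Required period T = 86166 / 14.3 = 6025.6 s.
From T = 2π√(a³/μ): a = (μ T²/4π²)^(1/3) = (398600 × 6025.6² / 4π²)^(1/3) = 7157 km.
Altitude h = a − R = 7157 − 6378 = 779 km.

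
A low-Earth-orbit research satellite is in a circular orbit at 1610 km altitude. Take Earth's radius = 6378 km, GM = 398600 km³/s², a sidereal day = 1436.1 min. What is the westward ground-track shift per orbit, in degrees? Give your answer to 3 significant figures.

29.7°

Semi-major axis a = 6378 + 1610 = 7988 km. Period T = 2π√(a³/μ) = 2π√(7988³/398600) = 7105.1 s = 118.42 min.
During one orbit Earth rotates (7105.1 / 86166) × 360° = 29.68°.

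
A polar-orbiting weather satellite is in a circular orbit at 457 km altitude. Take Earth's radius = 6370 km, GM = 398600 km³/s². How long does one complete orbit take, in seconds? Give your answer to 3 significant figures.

Semi-major axis a = 6370 + 457 = 6827 km. Period T = 2π√(a³/μ) = 2π√(6827³/398600) = 5613.8 s = 93.56 min.

5610 seconds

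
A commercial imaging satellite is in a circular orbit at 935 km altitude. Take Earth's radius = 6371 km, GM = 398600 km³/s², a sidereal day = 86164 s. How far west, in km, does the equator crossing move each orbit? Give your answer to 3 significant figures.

Semi-major axis a = 6371 + 935 = 7306 km. Period T = 2π√(a³/μ) = 2π√(7306³/398600) = 6214.9 s = 103.58 min.
During one orbit Earth rotates (6214.9 / 86164) × 360° = 25.97°.
At the equator that is 25.97° × (2π·6371/360) km/° = 25.97 × 111.2 = 2887 km.

2890 km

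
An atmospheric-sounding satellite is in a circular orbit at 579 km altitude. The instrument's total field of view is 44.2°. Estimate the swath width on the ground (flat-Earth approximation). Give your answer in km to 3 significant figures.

Half-angle = 44.2°/2 = 22.1°.
Swath width ≈ 2h·tan(θ/2) = 2 × 579 × tan(22.1°) = 470.2 km.

470 km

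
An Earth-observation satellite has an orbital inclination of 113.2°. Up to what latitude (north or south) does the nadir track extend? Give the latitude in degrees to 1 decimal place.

Retrograde orbit: the ground track reaches ±(180° − i) = ±(180 − 113.2) = ±66.8°.

66.8°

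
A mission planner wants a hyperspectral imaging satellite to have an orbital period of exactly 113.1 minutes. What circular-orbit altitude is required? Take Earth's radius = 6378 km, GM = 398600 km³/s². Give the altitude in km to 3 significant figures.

1370 km

T = 113.1 min = 6786.0 s.
From T = 2π√(a³/μ): a = (μ T²/4π²)^(1/3) = (398600 × 6786.0² / 4π²)^(1/3) = 7747 km.
Altitude h = a − R = 7747 − 6378 = 1369 km.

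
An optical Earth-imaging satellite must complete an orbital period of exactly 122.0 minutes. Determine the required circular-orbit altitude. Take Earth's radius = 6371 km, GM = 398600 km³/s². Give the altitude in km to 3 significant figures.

T = 122.0 min = 7320.0 s.
From T = 2π√(a³/μ): a = (μ T²/4π²)^(1/3) = (398600 × 7320.0² / 4π²)^(1/3) = 8148 km.
Altitude h = a − R = 8148 − 6371 = 1777 km.

1780 km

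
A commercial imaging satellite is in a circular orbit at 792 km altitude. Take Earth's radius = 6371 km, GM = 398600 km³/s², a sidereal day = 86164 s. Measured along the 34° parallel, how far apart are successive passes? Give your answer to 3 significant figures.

Semi-major axis a = 6371 + 792 = 7163 km. Period T = 2π√(a³/μ) = 2π√(7163³/398600) = 6033.3 s = 100.55 min.
Node shift per orbit = (6033.3/86164) × 360° = 25.21°.
Equatorial spacing = 25.21 × 111.2 km/° = 2803 km.
At 34° latitude, spacing = 2803 × cos(34°) = 2324 km.

2320 km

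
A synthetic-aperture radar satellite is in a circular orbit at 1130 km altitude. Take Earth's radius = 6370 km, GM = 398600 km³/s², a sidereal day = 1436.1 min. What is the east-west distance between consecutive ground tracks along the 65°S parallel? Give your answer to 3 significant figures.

1270 km

Semi-major axis a = 6370 + 1130 = 7500 km. Period T = 2π√(a³/μ) = 2π√(7500³/398600) = 6464.0 s = 107.73 min.
Node shift per orbit = (6464.0/86166) × 360° = 27.01°.
Equatorial spacing = 27.01 × 111.2 km/° = 3003 km.
At 65° latitude, spacing = 3003 × cos(65°) = 1269 km.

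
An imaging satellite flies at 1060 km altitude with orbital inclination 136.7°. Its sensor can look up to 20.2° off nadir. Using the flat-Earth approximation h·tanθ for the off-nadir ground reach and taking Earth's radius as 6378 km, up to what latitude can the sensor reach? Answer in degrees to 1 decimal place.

46.8°

Retrograde orbit: the ground track reaches ±(180° − i) = ±(180 − 136.7) = ±43.3°.
Sensor half-swath on the ground ≈ 1060·tan(20.2°) = 390 km = 3.50° of latitude.
Maximum observable latitude ≈ 43.3 + 3.50 = 46.8°.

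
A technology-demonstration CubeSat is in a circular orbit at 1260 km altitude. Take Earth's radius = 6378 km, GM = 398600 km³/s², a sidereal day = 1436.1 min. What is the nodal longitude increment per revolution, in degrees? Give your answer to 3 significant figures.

27.8°

Semi-major axis a = 6378 + 1260 = 7638 km. Period T = 2π√(a³/μ) = 2π√(7638³/398600) = 6643.3 s = 110.72 min.
During one orbit Earth rotates (6643.3 / 86166) × 360° = 27.76°.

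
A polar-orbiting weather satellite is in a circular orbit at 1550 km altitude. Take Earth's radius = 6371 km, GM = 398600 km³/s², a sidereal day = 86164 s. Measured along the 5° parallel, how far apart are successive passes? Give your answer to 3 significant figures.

Semi-major axis a = 6371 + 1550 = 7921 km. Period T = 2π√(a³/μ) = 2π√(7921³/398600) = 7015.9 s = 116.93 min.
Node shift per orbit = (7015.9/86164) × 360° = 29.31°.
Equatorial spacing = 29.31 × 111.2 km/° = 3259 km.
At 5° latitude, spacing = 3259 × cos(5°) = 3247 km.

3250 km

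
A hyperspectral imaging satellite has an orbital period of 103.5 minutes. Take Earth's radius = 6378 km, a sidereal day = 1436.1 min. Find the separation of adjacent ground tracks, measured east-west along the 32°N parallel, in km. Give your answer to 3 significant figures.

T = 103.5 min = 6210.0 s.
Node shift per orbit = (6210.0/86166) × 360° = 25.95°.
Equatorial spacing = 25.95 × 111.3 km/° = 2888 km.
At 32° latitude, spacing = 2888 × cos(32°) = 2449 km.

2450 km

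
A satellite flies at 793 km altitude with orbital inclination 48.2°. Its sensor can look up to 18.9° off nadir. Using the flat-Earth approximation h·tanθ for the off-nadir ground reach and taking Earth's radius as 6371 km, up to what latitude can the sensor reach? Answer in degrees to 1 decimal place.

For a prograde orbit the ground track reaches latitude ±i = ±48.2°.
Sensor half-swath on the ground ≈ 793·tan(18.9°) = 272 km = 2.44° of latitude.
Maximum observable latitude ≈ 48.2 + 2.44 = 50.6°.

50.6°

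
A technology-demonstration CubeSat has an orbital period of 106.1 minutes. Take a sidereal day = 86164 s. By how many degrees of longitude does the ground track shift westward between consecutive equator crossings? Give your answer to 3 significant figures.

T = 106.1 min = 6366.0 s.
During one orbit Earth rotates (6366.0 / 86164) × 360° = 26.60°.

26.6°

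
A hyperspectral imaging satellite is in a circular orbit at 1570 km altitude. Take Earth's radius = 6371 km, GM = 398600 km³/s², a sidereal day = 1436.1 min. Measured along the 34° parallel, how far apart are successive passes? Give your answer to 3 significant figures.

Semi-major axis a = 6371 + 1570 = 7941 km. Period T = 2π√(a³/μ) = 2π√(7941³/398600) = 7042.5 s = 117.37 min.
Node shift per orbit = (7042.5/86166) × 360° = 29.42°.
Equatorial spacing = 29.42 × 111.2 km/° = 3272 km.
At 34° latitude, spacing = 3272 × cos(34°) = 2712 km.

2710 km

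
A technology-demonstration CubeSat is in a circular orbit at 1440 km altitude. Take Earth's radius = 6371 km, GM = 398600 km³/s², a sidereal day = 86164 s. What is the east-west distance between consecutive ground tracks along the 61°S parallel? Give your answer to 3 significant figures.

1550 km

Semi-major axis a = 6371 + 1440 = 7811 km. Period T = 2π√(a³/μ) = 2π√(7811³/398600) = 6870.2 s = 114.50 min.
Node shift per orbit = (6870.2/86164) × 360° = 28.70°.
Equatorial spacing = 28.70 × 111.2 km/° = 3192 km.
At 61° latitude, spacing = 3192 × cos(61°) = 1547 km.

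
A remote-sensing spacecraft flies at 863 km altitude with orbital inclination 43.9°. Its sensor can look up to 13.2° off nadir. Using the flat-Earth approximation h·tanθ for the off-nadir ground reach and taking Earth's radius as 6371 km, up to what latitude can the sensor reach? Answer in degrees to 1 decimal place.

45.7°

For a prograde orbit the ground track reaches latitude ±i = ±43.9°.
Sensor half-swath on the ground ≈ 863·tan(13.2°) = 202 km = 1.82° of latitude.
Maximum observable latitude ≈ 43.9 + 1.82 = 45.7°.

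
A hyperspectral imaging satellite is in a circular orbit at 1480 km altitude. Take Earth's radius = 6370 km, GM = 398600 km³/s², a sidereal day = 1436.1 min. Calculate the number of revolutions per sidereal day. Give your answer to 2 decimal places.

12.45

Semi-major axis a = 6370 + 1480 = 7850 km. Period T = 2π√(a³/μ) = 2π√(7850³/398600) = 6921.7 s = 115.36 min.
Orbits per sidereal day = 86166 / 6921.7 = 12.449.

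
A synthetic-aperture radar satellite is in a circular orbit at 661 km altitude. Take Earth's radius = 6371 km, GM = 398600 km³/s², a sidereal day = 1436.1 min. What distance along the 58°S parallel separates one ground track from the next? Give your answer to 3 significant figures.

Semi-major axis a = 6371 + 661 = 7032 km. Period T = 2π√(a³/μ) = 2π√(7032³/398600) = 5868.5 s = 97.81 min.
Node shift per orbit = (5868.5/86166) × 360° = 24.52°.
Equatorial spacing = 24.52 × 111.2 km/° = 2726 km.
At 58° latitude, spacing = 2726 × cos(58°) = 1445 km.

1440 km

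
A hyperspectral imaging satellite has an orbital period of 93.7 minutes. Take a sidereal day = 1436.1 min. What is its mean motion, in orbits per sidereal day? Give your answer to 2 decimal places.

15.33

T = 93.7 min = 5622.0 s.
Orbits per sidereal day = 86166 / 5622.0 = 15.327.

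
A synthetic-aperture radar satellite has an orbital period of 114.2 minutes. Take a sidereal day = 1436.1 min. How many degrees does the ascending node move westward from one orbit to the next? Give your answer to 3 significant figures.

T = 114.2 min = 6852.0 s.
During one orbit Earth rotates (6852.0 / 86166) × 360° = 28.63°.

28.6°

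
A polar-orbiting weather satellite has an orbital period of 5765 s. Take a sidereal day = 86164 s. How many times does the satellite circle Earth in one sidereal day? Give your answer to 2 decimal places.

14.95

Orbits per sidereal day = 86164 / 5765.0 = 14.946.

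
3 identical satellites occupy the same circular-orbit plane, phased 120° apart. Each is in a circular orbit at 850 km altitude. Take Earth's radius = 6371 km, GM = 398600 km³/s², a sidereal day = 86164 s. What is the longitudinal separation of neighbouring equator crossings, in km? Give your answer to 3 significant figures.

946 km

Semi-major axis a = 6371 + 850 = 7221 km. Period T = 2π√(a³/μ) = 2π√(7221³/398600) = 6106.7 s = 101.78 min.
Single-satellite node shift = (6106.7/86164) × 360° = 25.51°.
With 3 satellites evenly phased, successive equator crossings are 25.51/3 = 8.505° apart.
That is 8.505 × 111.2 = 946 km at the equator.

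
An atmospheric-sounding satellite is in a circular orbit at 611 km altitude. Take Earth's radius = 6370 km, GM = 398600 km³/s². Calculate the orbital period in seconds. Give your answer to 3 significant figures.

5800 seconds

Semi-major axis a = 6370 + 611 = 6981 km. Period T = 2π√(a³/μ) = 2π√(6981³/398600) = 5804.8 s = 96.75 min.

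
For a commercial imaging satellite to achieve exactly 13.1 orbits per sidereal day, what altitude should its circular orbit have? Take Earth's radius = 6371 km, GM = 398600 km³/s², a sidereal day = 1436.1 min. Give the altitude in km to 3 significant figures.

1220 km

Required period T = 86166 / 13.1 = 6577.6 s.
From T = 2π√(a³/μ): a = (μ T²/4π²)^(1/3) = (398600 × 6577.6² / 4π²)^(1/3) = 7588 km.
Altitude h = a − R = 7588 − 6371 = 1217 km.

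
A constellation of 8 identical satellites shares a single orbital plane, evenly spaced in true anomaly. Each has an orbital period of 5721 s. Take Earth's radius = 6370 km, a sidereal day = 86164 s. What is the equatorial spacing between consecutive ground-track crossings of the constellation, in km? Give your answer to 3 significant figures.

Single-satellite node shift = (5721.0/86164) × 360° = 23.90°.
With 8 satellites evenly phased, successive equator crossings are 23.90/8 = 2.988° apart.
That is 2.988 × 111.2 = 332 km at the equator.

332 km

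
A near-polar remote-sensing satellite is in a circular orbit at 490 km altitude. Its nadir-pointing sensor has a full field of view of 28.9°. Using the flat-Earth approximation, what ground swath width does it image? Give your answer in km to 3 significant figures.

253 km

Half-angle = 28.9°/2 = 14.45°.
Swath width ≈ 2h·tan(θ/2) = 2 × 490 × tan(14.45°) = 252.5 km.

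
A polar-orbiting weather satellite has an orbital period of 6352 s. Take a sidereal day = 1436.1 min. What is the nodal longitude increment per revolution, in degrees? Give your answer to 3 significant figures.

During one orbit Earth rotates (6352.0 / 86166) × 360° = 26.54°.

26.5°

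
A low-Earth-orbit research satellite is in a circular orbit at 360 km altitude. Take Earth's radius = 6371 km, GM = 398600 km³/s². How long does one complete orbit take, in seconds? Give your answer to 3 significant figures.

5500 seconds

Semi-major axis a = 6371 + 360 = 6731 km. Period T = 2π√(a³/μ) = 2π√(6731³/398600) = 5495.8 s = 91.60 min.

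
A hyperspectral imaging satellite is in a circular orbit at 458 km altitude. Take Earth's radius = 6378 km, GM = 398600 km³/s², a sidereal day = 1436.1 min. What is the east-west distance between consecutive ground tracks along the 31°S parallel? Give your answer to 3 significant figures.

2240 km

Semi-major axis a = 6378 + 458 = 6836 km. Period T = 2π√(a³/μ) = 2π√(6836³/398600) = 5624.9 s = 93.75 min.
Node shift per orbit = (5624.9/86166) × 360° = 23.50°.
Equatorial spacing = 23.50 × 111.3 km/° = 2616 km.
At 31° latitude, spacing = 2616 × cos(31°) = 2242 km.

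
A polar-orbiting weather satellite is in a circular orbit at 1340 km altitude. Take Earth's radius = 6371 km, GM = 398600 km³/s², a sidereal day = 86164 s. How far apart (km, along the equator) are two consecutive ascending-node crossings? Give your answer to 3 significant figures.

Semi-major axis a = 6371 + 1340 = 7711 km. Period T = 2π√(a³/μ) = 2π√(7711³/398600) = 6738.7 s = 112.31 min.
During one orbit Earth rotates (6738.7 / 86164) × 360° = 28.15°.
At the equator that is 28.15° × (2π·6371/360) km/° = 28.15 × 111.2 = 3131 km.

3130 km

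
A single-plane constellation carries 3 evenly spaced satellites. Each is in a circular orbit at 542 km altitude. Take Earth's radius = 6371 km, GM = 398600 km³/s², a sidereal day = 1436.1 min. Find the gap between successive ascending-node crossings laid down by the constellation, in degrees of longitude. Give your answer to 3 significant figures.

7.97°

Semi-major axis a = 6371 + 542 = 6913 km. Period T = 2π√(a³/μ) = 2π√(6913³/398600) = 5720.2 s = 95.34 min.
Single-satellite node shift = (5720.2/86166) × 360° = 23.90°.
With 3 satellites evenly phased, successive equator crossings are 23.90/3 = 7.966° apart.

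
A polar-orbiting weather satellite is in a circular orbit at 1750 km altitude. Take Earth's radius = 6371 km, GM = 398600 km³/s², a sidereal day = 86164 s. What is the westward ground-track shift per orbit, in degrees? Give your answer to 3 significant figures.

Semi-major axis a = 6371 + 1750 = 8121 km. Period T = 2π√(a³/μ) = 2π√(8121³/398600) = 7283.3 s = 121.39 min.
During one orbit Earth rotates (7283.3 / 86164) × 360° = 30.43°.

30.4°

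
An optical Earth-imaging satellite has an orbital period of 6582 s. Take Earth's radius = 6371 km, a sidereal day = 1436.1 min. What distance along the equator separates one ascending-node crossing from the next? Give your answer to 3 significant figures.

During one orbit Earth rotates (6582.0 / 86166) × 360° = 27.50°.
At the equator that is 27.50° × (2π·6371/360) km/° = 27.50 × 111.2 = 3058 km.

3060 km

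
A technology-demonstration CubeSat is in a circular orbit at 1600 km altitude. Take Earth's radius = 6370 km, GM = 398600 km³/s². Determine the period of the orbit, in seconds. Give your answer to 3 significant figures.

Semi-major axis a = 6370 + 1600 = 7970 km. Period T = 2π√(a³/μ) = 2π√(7970³/398600) = 7081.1 s = 118.02 min.

7080 seconds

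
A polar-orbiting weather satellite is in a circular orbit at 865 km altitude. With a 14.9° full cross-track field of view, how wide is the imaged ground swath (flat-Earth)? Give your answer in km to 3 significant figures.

226 km

Half-angle = 14.9°/2 = 7.45°.
Swath width ≈ 2h·tan(θ/2) = 2 × 865 × tan(7.45°) = 226.2 km.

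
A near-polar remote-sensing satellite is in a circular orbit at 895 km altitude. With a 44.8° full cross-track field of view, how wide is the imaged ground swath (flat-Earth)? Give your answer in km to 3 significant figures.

738 km

Half-angle = 44.8°/2 = 22.4°.
Swath width ≈ 2h·tan(θ/2) = 2 × 895 × tan(22.4°) = 737.8 km.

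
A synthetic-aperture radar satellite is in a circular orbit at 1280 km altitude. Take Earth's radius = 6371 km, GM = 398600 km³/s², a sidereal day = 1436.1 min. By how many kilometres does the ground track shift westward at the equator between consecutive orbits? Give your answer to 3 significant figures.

3090 km

Semi-major axis a = 6371 + 1280 = 7651 km. Period T = 2π√(a³/μ) = 2π√(7651³/398600) = 6660.2 s = 111.00 min.
During one orbit Earth rotates (6660.2 / 86166) × 360° = 27.83°.
At the equator that is 27.83° × (2π·6371/360) km/° = 27.83 × 111.2 = 3094 km.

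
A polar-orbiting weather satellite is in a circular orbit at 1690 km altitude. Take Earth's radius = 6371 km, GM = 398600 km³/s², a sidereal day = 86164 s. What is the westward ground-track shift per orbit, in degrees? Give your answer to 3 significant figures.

Semi-major axis a = 6371 + 1690 = 8061 km. Period T = 2π√(a³/μ) = 2π√(8061³/398600) = 7202.7 s = 120.04 min.
During one orbit Earth rotates (7202.7 / 86164) × 360° = 30.09°.

30.1°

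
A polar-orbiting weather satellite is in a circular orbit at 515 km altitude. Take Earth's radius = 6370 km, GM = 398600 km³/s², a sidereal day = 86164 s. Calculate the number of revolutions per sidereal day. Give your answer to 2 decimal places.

Semi-major axis a = 6370 + 515 = 6885 km. Period T = 2π√(a³/μ) = 2π√(6885³/398600) = 5685.5 s = 94.76 min.
Orbits per sidereal day = 86164 / 5685.5 = 15.155.

15.16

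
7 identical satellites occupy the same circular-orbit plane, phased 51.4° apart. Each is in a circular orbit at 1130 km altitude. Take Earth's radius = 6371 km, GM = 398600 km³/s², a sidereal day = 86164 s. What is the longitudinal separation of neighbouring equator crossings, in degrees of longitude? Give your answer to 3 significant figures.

3.86°

Semi-major axis a = 6371 + 1130 = 7501 km. Period T = 2π√(a³/μ) = 2π√(7501³/398600) = 6465.3 s = 107.76 min.
Single-satellite node shift = (6465.3/86164) × 360° = 27.01°.
With 7 satellites evenly phased, successive equator crossings are 27.01/7 = 3.859° apart.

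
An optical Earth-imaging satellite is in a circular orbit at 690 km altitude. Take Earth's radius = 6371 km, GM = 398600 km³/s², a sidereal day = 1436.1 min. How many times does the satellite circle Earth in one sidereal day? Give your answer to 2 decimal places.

14.59

Semi-major axis a = 6371 + 690 = 7061 km. Period T = 2π√(a³/μ) = 2π√(7061³/398600) = 5904.9 s = 98.41 min.
Orbits per sidereal day = 86166 / 5904.9 = 14.592.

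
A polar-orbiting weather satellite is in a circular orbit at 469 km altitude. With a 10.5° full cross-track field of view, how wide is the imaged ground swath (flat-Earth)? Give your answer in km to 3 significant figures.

86.2 km

Half-angle = 10.5°/2 = 5.25°.
Swath width ≈ 2h·tan(θ/2) = 2 × 469 × tan(5.25°) = 86.2 km.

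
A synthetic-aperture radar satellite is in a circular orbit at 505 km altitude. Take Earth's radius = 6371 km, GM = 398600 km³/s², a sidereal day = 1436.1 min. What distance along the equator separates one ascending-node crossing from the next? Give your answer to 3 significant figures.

2640 km

Semi-major axis a = 6371 + 505 = 6876 km. Period T = 2π√(a³/μ) = 2π√(6876³/398600) = 5674.3 s = 94.57 min.
During one orbit Earth rotates (5674.3 / 86166) × 360° = 23.71°.
At the equator that is 23.71° × (2π·6371/360) km/° = 23.71 × 111.2 = 2636 km.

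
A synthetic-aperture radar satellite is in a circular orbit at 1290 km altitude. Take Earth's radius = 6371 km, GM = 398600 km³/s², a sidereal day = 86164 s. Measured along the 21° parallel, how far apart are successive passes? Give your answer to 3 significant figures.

Semi-major axis a = 6371 + 1290 = 7661 km. Period T = 2π√(a³/μ) = 2π√(7661³/398600) = 6673.3 s = 111.22 min.
Node shift per orbit = (6673.3/86164) × 360° = 27.88°.
Equatorial spacing = 27.88 × 111.2 km/° = 3100 km.
At 21° latitude, spacing = 3100 × cos(21°) = 2894 km.

2890 km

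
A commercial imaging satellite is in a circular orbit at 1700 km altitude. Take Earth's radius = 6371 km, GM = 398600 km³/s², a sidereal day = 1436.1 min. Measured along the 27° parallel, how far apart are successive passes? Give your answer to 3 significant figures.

Semi-major axis a = 6371 + 1700 = 8071 km. Period T = 2π√(a³/μ) = 2π√(8071³/398600) = 7216.1 s = 120.27 min.
Node shift per orbit = (7216.1/86166) × 360° = 30.15°.
Equatorial spacing = 30.15 × 111.2 km/° = 3352 km.
At 27° latitude, spacing = 3352 × cos(27°) = 2987 km.

2990 km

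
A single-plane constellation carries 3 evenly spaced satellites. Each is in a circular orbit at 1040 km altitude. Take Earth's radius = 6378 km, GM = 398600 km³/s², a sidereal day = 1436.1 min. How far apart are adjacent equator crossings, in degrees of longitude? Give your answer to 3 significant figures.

8.85°

Semi-major axis a = 6378 + 1040 = 7418 km. Period T = 2π√(a³/μ) = 2π√(7418³/398600) = 6358.3 s = 105.97 min.
Single-satellite node shift = (6358.3/86166) × 360° = 26.56°.
With 3 satellites evenly phased, successive equator crossings are 26.56/3 = 8.855° apart.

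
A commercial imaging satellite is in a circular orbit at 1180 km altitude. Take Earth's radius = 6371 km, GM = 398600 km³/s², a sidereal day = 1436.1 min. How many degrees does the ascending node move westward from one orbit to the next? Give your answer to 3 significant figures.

Semi-major axis a = 6371 + 1180 = 7551 km. Period T = 2π√(a³/μ) = 2π√(7551³/398600) = 6530.1 s = 108.83 min.
During one orbit Earth rotates (6530.1 / 86166) × 360° = 27.28°.

27.3°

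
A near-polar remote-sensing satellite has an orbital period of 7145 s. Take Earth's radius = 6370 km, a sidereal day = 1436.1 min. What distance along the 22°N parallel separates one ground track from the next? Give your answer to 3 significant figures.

3080 km

Node shift per orbit = (7145.0/86166) × 360° = 29.85°.
Equatorial spacing = 29.85 × 111.2 km/° = 3319 km.
At 22° latitude, spacing = 3319 × cos(22°) = 3077 km.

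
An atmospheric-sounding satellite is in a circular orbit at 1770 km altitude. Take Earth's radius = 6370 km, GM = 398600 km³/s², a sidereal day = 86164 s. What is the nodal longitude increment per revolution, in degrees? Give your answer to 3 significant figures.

Semi-major axis a = 6370 + 1770 = 8140 km. Period T = 2π√(a³/μ) = 2π√(8140³/398600) = 7308.8 s = 121.81 min.
During one orbit Earth rotates (7308.8 / 86164) × 360° = 30.54°.

30.5°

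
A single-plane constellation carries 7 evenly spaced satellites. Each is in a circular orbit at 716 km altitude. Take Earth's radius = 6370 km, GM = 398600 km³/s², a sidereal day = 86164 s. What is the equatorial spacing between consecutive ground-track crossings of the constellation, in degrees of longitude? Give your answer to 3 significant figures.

Semi-major axis a = 6370 + 716 = 7086 km. Period T = 2π√(a³/μ) = 2π√(7086³/398600) = 5936.3 s = 98.94 min.
Single-satellite node shift = (5936.3/86164) × 360° = 24.80°.
With 7 satellites evenly phased, successive equator crossings are 24.80/7 = 3.543° apart.

3.54°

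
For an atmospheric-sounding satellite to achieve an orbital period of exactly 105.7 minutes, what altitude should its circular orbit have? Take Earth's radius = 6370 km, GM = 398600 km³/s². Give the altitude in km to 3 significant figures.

T = 105.7 min = 6342.0 s.
From T = 2π√(a³/μ): a = (μ T²/4π²)^(1/3) = (398600 × 6342.0² / 4π²)^(1/3) = 7405 km.
Altitude h = a − R = 7405 − 6370 = 1035 km.

1040 km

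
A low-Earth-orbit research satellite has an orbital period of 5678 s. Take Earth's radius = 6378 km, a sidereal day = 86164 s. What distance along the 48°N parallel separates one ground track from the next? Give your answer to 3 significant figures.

1770 km

Node shift per orbit = (5678.0/86164) × 360° = 23.72°.
Equatorial spacing = 23.72 × 111.3 km/° = 2641 km.
At 48° latitude, spacing = 2641 × cos(48°) = 1767 km.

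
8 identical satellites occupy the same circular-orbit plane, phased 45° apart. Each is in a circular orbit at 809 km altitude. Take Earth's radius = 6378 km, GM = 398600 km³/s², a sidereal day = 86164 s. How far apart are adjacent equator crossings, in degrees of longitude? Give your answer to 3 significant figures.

Semi-major axis a = 6378 + 809 = 7187 km. Period T = 2π√(a³/μ) = 2π√(7187³/398600) = 6063.6 s = 101.06 min.
Single-satellite node shift = (6063.6/86164) × 360° = 25.33°.
With 8 satellites evenly phased, successive equator crossings are 25.33/8 = 3.167° apart.

3.17°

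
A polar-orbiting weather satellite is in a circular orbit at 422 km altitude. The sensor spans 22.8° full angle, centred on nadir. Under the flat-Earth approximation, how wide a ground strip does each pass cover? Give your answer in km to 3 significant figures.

170 km

Half-angle = 22.8°/2 = 11.4°.
Swath width ≈ 2h·tan(θ/2) = 2 × 422 × tan(11.4°) = 170.2 km.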